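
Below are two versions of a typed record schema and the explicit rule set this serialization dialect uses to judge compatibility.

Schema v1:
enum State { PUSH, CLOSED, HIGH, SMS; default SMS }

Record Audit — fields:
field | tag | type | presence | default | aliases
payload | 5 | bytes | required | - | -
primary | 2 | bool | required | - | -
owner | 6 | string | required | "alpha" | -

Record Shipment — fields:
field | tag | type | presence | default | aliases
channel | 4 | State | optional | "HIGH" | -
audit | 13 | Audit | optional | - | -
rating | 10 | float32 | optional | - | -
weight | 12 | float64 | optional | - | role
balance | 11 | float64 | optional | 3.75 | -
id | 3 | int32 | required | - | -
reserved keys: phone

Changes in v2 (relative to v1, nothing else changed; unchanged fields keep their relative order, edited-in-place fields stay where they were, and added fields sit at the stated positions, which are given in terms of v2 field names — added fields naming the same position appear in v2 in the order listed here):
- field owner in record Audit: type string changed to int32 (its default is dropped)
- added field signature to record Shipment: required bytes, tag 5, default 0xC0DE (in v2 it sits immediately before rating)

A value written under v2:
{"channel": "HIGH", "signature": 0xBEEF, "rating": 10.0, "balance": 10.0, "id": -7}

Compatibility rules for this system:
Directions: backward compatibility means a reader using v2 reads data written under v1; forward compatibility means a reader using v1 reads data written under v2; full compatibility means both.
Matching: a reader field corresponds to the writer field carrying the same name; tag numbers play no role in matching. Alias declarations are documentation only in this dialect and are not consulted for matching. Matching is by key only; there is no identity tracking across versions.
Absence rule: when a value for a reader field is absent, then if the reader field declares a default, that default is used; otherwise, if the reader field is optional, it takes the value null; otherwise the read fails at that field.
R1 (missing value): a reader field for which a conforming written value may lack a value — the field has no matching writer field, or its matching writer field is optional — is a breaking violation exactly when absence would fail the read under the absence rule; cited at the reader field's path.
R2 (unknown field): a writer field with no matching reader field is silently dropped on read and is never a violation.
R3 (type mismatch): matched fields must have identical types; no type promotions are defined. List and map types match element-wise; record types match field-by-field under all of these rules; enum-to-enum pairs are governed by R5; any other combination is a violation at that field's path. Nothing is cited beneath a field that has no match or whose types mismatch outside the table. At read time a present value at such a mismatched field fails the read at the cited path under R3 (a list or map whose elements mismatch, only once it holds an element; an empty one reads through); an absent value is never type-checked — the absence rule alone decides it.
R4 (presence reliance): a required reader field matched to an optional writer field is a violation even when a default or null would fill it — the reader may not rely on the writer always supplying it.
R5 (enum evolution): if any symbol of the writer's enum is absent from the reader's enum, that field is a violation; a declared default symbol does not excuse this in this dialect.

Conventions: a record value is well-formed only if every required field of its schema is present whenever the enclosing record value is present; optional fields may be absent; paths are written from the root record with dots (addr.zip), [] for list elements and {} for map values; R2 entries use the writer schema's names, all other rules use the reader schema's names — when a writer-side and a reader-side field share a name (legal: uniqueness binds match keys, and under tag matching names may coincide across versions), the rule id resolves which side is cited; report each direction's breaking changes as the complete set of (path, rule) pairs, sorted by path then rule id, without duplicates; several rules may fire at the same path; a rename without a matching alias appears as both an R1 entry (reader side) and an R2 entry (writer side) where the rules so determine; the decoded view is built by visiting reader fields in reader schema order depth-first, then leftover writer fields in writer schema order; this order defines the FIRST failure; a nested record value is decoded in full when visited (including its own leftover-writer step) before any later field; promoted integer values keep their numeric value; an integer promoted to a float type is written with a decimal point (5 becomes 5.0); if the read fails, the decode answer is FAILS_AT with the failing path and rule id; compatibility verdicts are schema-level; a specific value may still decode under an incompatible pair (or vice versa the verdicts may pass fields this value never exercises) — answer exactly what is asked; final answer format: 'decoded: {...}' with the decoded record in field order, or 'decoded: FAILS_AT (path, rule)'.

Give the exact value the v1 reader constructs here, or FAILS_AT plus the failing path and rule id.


decoded: {"channel": "HIGH", "audit": null, "rating": 10.0, "weight": null, "balance": 10.0, "id": -7}

arrows below run writer -> reader for Shipment
migrating the Shipment value to v1:
  channel := "HIGH"
  audit := null (not supplied -> null)
  rating := 10.0
  weight := null (not supplied -> null)
  balance := 10.0
  id := -7
  writer signature: unmatched, discarded
  => decoded: {"channel": "HIGH", "audit": null, "rating": 10.0, "weight": null, "balance": 10.0, "id": -7}
the other Shipment changes do not affect what is asked:
  field owner in record Audit: type string changed to int32 (its default is dropped) -> affects the rule determinations only; this particular Shipment value decodes identically
  added field signature to record Shipment: required bytes, tag 5, default 0xC0DE (in v2 it sits immediately before rating) -> fires no rule on Shipment under this dialect and leaves the result unchanged


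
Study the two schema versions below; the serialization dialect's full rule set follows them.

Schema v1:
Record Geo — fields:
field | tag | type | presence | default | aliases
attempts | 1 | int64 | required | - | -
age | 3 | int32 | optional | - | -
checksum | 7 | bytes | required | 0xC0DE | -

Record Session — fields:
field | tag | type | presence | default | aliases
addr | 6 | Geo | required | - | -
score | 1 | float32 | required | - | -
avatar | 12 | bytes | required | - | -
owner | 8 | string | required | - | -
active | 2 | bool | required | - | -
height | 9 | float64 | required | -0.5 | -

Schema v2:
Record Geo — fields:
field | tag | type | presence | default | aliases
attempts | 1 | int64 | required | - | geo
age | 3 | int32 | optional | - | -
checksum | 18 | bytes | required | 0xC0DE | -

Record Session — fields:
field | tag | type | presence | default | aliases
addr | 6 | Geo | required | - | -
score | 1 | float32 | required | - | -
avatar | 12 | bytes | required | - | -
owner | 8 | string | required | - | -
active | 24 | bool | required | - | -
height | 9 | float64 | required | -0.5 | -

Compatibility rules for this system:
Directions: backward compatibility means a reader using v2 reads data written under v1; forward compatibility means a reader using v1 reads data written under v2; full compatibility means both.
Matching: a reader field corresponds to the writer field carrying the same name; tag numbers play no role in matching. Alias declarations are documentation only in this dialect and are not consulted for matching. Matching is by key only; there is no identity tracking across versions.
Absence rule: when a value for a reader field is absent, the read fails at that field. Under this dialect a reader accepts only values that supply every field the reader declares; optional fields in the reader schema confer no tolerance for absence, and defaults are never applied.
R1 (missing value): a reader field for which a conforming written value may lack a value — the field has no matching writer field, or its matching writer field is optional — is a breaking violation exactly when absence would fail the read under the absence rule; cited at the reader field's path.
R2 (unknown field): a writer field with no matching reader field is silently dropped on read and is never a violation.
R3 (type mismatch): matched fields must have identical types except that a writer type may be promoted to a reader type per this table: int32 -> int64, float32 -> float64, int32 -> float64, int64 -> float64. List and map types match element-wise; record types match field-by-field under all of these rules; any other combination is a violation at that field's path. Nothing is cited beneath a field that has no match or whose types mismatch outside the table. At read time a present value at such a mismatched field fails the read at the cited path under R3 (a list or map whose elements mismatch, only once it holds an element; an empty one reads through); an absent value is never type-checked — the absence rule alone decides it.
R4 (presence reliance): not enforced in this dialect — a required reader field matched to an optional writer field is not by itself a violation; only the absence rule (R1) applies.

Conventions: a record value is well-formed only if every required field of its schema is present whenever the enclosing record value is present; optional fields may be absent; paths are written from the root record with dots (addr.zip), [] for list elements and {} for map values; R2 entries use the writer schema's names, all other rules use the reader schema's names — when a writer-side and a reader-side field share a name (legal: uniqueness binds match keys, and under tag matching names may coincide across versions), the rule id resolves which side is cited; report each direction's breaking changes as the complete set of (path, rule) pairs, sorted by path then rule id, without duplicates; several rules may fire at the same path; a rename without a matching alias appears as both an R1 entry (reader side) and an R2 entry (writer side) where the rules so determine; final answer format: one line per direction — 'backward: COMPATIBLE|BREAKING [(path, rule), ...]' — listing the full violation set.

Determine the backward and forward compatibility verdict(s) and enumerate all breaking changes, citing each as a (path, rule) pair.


backward: BREAKING [(addr.age, R1)]; forward: BREAKING [(addr.age, R1)]

arrows below run writer -> reader for Session
backward on Session — v2 reading data written by v1:
  writer required, Geo -> Geo: reader addr maps from writer addr
  writer required, float32 -> float32: reader score maps from writer score
  writer required, bytes -> bytes: reader avatar maps from writer avatar
  writer required, string -> string: reader owner maps from writer owner
  writer required, bool -> bool: reader active maps from writer active
  writer required, float64 -> float64: reader height maps from writer height
  writer required, int64 -> int64: reader addr.attempts maps from writer addr.attempts
  writer optional, int32 -> int32: reader addr.age maps from writer addr.age
  writer required, bytes -> bytes: reader addr.checksum maps from writer addr.checksum
  rule R1 violated at addr.age
  => 1 violation(s): backward is BREAKING for Session
forward on Session — v1 reading data written by v2:
  writer required, Geo -> Geo: reader addr maps from writer addr
  writer required, float32 -> float32: reader score maps from writer score
  writer required, bytes -> bytes: reader avatar maps from writer avatar
  writer required, string -> string: reader owner maps from writer owner
  writer required, bool -> bool: reader active maps from writer active
  writer required, float64 -> float64: reader height maps from writer height
  writer required, int64 -> int64: reader addr.attempts maps from writer addr.attempts
  writer optional, int32 -> int32: reader addr.age maps from writer addr.age
  writer required, bytes -> bytes: reader addr.checksum maps from writer addr.checksum
  rule R1 violated at addr.age
  => 1 violation(s): forward is BREAKING for Session


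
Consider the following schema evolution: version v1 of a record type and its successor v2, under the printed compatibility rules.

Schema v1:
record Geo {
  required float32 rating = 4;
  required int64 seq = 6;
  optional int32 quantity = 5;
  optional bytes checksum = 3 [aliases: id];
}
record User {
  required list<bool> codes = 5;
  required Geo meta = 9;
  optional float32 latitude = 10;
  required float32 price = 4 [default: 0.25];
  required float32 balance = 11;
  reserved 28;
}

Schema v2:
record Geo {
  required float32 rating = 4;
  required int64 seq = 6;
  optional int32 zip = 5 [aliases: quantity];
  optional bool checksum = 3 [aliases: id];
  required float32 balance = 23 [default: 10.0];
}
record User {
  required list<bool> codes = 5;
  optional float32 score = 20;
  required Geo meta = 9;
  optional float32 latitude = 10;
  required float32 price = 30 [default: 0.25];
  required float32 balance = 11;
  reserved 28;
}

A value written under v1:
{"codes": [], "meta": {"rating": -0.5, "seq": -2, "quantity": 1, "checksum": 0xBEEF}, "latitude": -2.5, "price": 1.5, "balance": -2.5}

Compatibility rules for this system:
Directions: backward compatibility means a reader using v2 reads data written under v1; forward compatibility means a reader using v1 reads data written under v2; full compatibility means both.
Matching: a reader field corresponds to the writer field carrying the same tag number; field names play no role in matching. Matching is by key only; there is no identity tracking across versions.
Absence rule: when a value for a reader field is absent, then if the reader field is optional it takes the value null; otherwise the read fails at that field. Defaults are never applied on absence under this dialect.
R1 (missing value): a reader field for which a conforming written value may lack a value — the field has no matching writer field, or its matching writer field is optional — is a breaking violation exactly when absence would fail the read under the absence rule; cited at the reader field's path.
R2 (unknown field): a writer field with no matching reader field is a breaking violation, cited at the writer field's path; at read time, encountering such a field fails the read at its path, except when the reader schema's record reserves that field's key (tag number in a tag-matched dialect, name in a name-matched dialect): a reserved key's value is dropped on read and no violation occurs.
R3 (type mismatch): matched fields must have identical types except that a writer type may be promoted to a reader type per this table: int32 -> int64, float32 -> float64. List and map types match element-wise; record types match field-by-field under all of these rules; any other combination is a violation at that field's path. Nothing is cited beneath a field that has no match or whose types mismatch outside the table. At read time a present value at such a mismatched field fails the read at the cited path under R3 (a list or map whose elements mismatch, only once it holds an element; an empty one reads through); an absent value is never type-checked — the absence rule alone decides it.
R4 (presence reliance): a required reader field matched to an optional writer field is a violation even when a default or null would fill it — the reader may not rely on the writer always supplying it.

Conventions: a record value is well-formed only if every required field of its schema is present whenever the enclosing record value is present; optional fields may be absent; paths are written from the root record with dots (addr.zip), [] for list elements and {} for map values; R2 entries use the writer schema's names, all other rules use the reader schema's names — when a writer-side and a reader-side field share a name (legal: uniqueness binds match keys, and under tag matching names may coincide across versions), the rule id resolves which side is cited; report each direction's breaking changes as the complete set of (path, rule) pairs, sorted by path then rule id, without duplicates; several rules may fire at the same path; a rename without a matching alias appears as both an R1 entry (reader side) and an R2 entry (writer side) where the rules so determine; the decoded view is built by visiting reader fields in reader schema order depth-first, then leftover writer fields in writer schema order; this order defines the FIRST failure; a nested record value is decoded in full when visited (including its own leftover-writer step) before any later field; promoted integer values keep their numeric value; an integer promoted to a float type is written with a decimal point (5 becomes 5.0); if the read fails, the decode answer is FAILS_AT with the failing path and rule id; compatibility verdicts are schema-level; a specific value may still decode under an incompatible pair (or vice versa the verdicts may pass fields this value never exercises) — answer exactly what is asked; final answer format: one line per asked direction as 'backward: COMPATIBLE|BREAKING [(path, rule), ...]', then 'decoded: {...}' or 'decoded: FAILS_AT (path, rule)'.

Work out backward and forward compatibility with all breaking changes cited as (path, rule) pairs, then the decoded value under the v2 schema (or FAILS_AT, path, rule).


backward: BREAKING [(meta.balance, R1), (meta.checksum, R3), (price, R1), (price, R2)]; forward: BREAKING [(meta.balance, R2), (meta.checksum, R3), (price, R1), (price, R2), (score, R2)]; decoded: FAILS_AT (meta.checksum, R3)

each type pair in User: writer, then reader
backward pass over User, reader schema v2, writer schema v1:
  codes <- codes (list<bool> -> list<bool>, writer required)
  no writer field matches reader score
  meta <- meta (Geo -> Geo, writer required)
  latitude <- latitude (float32 -> float32, writer optional)
  no writer field matches reader price
  balance <- balance (float32 -> float32, writer required)
  writer field price has no reader counterpart
  meta.rating <- meta.rating (float32 -> float32, writer required)
  meta.seq <- meta.seq (int64 -> int64, writer required)
  meta.zip <- meta.quantity (int32 -> int32, writer optional)
  meta.checksum <- meta.checksum (bytes -> bool, writer optional)
  no writer field matches reader meta.balance
  R1 fires at meta.balance
  R3 fires at meta.checksum
  R1 fires at price
  R2 fires at price
  => backward: BREAKING (4)
forward pass over User, reader schema v1, writer schema v2:
  codes <- codes (list<bool> -> list<bool>, writer required)
  meta <- meta (Geo -> Geo, writer required)
  latitude <- latitude (float32 -> float32, writer optional)
  no writer field matches reader price
  balance <- balance (float32 -> float32, writer required)
  writer field score has no reader counterpart
  writer field price has no reader counterpart
  meta.rating <- meta.rating (float32 -> float32, writer required)
  meta.seq <- meta.seq (int64 -> int64, writer required)
  meta.quantity <- meta.zip (int32 -> int32, writer optional)
  meta.checksum <- meta.checksum (bool -> bytes, writer optional)
  writer field meta.balance has no reader counterpart
  R2 fires at meta.balance
  R3 fires at meta.checksum
  R1 fires at price
  R2 fires at price
  R2 fires at score
  => forward: BREAKING (5)
decoding the User value with the v2 reader:
  codes := []
  score := null (absent, optional -> null)
  meta.rating := -0.5
  meta.seq := -2
  meta.zip := 1 (from writer quantity)
  read fails at meta.checksum under R3
  => FAILS_AT (meta.checksum, R3)


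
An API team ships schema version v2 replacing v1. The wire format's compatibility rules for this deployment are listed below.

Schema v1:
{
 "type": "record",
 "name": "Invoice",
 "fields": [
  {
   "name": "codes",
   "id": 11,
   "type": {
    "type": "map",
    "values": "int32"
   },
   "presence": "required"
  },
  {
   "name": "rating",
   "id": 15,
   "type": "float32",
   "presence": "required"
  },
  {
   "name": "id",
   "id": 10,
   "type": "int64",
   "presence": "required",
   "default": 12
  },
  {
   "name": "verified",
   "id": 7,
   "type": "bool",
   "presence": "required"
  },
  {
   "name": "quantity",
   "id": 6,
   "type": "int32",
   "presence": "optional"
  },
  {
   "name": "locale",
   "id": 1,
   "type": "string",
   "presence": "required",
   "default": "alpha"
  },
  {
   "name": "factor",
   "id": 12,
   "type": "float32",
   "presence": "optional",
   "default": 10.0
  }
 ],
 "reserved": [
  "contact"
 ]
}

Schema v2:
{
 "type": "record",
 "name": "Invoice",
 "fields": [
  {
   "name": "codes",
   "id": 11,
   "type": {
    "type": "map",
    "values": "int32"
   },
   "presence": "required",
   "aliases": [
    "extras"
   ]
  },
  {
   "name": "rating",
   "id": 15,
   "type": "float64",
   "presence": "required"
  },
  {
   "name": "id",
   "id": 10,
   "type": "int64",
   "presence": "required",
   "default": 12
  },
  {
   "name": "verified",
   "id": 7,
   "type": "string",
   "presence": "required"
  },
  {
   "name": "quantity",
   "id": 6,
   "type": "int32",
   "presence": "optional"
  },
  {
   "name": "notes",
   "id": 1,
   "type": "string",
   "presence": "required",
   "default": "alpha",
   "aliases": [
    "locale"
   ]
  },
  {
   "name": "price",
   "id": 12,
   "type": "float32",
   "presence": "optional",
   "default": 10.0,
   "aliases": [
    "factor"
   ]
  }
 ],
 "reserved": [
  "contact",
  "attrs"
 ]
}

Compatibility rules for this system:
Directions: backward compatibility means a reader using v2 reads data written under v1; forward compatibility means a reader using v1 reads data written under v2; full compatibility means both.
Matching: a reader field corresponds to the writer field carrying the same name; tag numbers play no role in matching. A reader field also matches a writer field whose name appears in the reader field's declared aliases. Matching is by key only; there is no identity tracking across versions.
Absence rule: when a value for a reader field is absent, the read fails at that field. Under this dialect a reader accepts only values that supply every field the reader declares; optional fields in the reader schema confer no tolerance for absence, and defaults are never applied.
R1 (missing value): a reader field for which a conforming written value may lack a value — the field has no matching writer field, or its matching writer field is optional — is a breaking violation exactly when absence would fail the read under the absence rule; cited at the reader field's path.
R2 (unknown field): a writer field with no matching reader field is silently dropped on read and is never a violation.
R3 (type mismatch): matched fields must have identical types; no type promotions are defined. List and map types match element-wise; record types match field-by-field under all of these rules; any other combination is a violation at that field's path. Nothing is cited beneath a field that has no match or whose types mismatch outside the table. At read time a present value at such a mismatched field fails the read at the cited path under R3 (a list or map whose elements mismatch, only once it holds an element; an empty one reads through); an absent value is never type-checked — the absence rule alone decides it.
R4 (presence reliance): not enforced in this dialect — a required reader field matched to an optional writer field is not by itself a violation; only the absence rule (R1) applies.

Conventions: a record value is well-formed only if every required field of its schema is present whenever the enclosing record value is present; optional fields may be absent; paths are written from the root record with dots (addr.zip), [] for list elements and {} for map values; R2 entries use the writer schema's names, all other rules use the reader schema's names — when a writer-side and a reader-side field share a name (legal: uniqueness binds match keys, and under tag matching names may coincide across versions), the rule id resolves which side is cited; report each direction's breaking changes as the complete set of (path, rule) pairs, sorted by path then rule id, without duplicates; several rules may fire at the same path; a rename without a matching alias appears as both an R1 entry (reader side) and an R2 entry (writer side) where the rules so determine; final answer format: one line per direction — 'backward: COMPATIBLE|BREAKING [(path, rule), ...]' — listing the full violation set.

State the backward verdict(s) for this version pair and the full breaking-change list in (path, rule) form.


arrows below run writer -> reader for Invoice
backward for Invoice (reader v2, writer v1):
  codes <- codes (map<string, int32> -> map<string, int32>, writer required)
  rating <- rating (float32 -> float64, writer required)
  id <- id (int64 -> int64, writer required)
  verified <- verified (bool -> string, writer required)
  quantity <- quantity (int32 -> int32, writer optional)
  notes <- locale (string -> string, writer required)
  price <- factor (float32 -> float32, writer optional)
  rule R1 violated at price
  rule R1 violated at quantity
  rule R3 violated at rating
  rule R3 violated at verified
  => 4 violation(s): backward is BREAKING for Invoice
the other Invoice changes do not affect what is asked:
  renamed field locale to notes in record Invoice (alias locale declared on the renamed field) -> its effect on Invoice is confined to the forward direction, not asked

backward: BREAKING [(price, R1), (quantity, R1), (rating, R3), (verified, R3)]


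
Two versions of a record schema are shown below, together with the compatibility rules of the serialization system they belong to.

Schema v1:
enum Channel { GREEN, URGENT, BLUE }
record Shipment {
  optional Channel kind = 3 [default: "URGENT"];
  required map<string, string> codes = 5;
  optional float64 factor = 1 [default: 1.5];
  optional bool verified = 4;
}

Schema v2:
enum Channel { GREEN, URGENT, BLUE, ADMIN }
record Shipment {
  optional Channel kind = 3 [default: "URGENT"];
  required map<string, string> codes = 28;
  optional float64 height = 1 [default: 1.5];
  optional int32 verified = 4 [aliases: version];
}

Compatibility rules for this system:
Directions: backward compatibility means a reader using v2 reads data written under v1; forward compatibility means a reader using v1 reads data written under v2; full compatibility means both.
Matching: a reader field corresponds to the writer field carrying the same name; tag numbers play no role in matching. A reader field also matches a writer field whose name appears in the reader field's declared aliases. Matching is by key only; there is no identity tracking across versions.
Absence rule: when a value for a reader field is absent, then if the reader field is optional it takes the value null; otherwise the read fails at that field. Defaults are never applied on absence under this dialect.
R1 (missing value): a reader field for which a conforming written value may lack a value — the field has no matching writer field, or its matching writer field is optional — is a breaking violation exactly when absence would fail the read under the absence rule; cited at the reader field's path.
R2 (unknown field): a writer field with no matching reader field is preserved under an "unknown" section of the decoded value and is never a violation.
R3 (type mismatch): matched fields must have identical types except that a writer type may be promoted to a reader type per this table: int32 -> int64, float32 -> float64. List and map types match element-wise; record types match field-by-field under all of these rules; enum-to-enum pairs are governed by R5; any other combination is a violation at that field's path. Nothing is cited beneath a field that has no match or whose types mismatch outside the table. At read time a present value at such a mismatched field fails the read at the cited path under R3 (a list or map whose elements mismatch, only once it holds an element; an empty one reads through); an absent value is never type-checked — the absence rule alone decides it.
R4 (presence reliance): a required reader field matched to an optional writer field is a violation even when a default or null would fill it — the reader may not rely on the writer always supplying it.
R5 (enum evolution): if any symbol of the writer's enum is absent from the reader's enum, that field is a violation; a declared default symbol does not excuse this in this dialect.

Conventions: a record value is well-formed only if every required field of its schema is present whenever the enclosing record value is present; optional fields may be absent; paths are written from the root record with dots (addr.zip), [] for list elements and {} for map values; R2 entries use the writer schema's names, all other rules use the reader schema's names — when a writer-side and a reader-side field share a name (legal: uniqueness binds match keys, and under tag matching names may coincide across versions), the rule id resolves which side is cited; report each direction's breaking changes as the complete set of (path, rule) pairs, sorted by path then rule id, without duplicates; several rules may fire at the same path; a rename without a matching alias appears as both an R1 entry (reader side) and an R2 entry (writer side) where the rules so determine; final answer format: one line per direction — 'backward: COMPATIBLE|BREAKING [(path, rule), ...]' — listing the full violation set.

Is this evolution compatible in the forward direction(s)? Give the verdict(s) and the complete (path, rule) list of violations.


in Shipment below, arrows point writer -> reader
forward for Shipment (reader v1, writer v2):
  kind: paired with writer kind (Channel -> Channel; writer optional)
  codes: paired with writer codes (map<string, string> -> map<string, string>; writer required)
  factor: no writer-side match
  verified: paired with writer verified (int32 -> bool; writer optional)
  writer field height has no reader counterpart
  breaking: (kind, R5)
  breaking: (verified, R3)
  forward on Shipment therefore BREAKING (2)
the rest of the Shipment diff is inert for this question:
  field codes in record Shipment: tag 5 changed to 28 -> triggers nothing under Shipment's printed rules — same verdict
  renamed field factor to height in record Shipment -> triggers nothing under Shipment's printed rules — same verdict

forward: BREAKING [(kind, R5), (verified, R3)]


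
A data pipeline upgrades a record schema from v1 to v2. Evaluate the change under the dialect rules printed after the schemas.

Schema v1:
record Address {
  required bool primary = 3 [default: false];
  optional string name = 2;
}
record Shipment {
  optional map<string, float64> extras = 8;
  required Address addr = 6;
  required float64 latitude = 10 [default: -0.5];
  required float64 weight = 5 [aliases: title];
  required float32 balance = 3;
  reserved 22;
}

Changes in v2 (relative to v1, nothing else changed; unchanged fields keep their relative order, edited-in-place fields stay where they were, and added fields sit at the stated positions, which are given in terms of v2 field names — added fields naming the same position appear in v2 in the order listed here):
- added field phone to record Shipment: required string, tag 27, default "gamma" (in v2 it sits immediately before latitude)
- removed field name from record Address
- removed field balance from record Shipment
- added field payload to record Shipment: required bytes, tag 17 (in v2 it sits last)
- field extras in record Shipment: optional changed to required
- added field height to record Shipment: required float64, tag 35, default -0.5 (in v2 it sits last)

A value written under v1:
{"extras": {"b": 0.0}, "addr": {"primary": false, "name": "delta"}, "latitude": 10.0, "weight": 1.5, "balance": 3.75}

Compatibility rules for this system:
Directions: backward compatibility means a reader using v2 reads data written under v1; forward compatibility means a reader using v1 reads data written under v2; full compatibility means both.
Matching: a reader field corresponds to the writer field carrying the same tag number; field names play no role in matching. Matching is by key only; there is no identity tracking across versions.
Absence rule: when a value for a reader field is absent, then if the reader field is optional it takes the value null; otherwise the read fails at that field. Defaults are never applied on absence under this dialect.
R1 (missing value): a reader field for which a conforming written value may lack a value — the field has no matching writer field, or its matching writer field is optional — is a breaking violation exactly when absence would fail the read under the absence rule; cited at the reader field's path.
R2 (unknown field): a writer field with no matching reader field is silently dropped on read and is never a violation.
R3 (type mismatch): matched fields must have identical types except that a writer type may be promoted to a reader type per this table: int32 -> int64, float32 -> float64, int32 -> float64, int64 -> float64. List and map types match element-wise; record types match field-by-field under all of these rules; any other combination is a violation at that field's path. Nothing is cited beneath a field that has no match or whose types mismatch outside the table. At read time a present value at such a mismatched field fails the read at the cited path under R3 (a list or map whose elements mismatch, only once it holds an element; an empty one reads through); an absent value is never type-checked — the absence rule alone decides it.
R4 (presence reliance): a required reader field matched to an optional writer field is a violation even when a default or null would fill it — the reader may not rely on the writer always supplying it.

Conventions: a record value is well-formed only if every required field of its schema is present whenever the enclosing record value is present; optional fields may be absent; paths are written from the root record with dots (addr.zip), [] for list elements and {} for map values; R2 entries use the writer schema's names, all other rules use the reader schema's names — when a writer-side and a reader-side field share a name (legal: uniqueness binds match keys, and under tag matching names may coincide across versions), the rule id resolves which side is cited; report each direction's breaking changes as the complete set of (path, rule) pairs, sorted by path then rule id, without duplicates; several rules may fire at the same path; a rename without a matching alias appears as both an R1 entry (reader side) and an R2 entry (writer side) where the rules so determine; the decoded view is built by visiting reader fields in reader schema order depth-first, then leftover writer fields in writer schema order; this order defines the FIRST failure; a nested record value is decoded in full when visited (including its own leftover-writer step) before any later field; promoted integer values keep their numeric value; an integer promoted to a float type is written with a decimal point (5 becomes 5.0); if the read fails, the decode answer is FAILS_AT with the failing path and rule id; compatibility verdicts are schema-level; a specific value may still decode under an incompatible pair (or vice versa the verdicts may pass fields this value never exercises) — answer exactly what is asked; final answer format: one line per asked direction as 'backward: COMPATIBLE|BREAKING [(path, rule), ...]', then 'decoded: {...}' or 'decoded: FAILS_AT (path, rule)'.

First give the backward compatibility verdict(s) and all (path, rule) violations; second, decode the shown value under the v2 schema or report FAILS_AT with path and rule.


backward: BREAKING [(extras, R1), (extras, R4), (height, R1), (payload, R1), (phone, R1)]; decoded: FAILS_AT (phone, R1)

each type pair in Shipment: writer, then reader
checking backward for Shipment: reader v2 against writer v1:
  extras: paired with writer extras (map<string, float64> -> map<string, float64>; writer optional)
  addr: paired with writer addr (Address -> Address; writer required)
  phone: no writer-side match
  latitude: paired with writer latitude (float64 -> float64; writer required)
  weight: paired with writer weight (float64 -> float64; writer required)
  payload: no writer-side match
  height: no writer-side match
  writer balance: unknown to reader
  addr.primary: paired with writer addr.primary (bool -> bool; writer required)
  writer addr.name: unknown to reader
  R1 fires at extras
  R4 fires at extras
  R1 fires at height
  R1 fires at payload
  R1 fires at phone
  => 5 violation(s): backward is BREAKING for Shipment
decoding the Shipment value with the v2 reader:
  extras := {"b": 0.0}
  addr.primary := false
  writer addr.name: unmatched, discarded
  read fails at phone under R1 (no fill)
  => FAILS_AT (phone, R1)
checking off the Shipment differences that do not matter here:
  removed field name from record Address -> inert for the asked Shipment verdict: nothing fires
  removed field balance from record Shipment -> fires only in the forward direction of Shipment, which is not asked here


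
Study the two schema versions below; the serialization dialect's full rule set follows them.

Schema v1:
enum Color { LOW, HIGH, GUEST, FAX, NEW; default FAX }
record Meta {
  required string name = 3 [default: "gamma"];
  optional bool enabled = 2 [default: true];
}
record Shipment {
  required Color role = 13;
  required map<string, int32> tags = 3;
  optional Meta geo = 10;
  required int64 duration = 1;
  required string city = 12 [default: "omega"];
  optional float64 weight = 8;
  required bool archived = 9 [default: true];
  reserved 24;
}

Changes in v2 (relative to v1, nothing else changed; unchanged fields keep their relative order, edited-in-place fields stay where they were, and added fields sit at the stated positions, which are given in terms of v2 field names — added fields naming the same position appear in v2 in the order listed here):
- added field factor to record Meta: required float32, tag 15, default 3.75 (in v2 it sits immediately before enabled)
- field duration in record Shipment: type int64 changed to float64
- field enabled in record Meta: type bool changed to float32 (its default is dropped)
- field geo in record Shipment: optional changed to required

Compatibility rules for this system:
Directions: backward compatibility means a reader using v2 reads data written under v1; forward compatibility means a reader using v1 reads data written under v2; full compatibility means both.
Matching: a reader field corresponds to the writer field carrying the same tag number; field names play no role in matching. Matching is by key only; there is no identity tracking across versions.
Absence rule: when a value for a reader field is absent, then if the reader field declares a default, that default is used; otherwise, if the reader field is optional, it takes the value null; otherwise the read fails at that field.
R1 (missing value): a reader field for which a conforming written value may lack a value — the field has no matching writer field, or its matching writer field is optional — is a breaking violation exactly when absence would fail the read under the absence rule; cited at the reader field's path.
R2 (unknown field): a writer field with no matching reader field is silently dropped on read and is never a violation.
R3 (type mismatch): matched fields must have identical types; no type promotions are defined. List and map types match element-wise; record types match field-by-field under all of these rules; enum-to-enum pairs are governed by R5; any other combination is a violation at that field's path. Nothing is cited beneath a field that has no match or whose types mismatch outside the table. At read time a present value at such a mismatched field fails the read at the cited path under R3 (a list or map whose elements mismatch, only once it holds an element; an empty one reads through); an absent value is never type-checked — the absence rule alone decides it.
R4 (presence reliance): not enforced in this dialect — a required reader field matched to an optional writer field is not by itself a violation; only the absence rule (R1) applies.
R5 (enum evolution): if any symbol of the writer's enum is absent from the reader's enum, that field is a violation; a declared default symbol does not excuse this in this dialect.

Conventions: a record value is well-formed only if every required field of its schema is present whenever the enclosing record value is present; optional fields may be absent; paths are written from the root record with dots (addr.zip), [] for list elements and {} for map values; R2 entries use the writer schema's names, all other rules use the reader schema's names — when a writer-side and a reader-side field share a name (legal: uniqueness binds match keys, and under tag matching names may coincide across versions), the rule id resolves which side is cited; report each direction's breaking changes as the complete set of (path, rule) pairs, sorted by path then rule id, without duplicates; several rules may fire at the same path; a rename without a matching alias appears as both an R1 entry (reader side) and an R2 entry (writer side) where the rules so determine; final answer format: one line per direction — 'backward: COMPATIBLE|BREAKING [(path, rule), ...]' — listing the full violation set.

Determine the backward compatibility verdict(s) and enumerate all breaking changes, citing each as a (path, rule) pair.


backward: BREAKING [(duration, R3), (geo, R1), (geo.enabled, R3)]

each type pair in Shipment: writer, then reader
backward on Shipment — v2 reading data written by v1:
  Color -> Color, writer required: role aligns to role
  map<string, int32> -> map<string, int32>, writer required: tags aligns to tags
  Meta -> Meta, writer optional: geo aligns to geo
  int64 -> float64, writer required: duration aligns to duration
  string -> string, writer required: city aligns to city
  float64 -> float64, writer optional: weight aligns to weight
  bool -> bool, writer required: archived aligns to archived
  string -> string, writer required: geo.name aligns to geo.name
  geo.factor: no writer match
  bool -> float32, writer optional: geo.enabled aligns to geo.enabled
  violation R3 at duration
  violation R1 at geo
  violation R3 at geo.enabled
  => backward: BREAKING (3)
the rest of the Shipment diff is inert for this question:
  added field factor to record Meta: required float32, tag 15, default 3.75 (in v2 it sits immediately before enabled) -> fires no rule on Shipment, leaving the asked answer as it is
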